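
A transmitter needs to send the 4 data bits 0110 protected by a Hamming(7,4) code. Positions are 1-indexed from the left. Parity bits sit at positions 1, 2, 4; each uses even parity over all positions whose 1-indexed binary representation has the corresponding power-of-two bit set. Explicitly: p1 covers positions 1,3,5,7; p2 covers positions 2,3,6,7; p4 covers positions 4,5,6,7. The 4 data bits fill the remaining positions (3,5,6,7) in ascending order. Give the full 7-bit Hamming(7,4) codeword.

1100110

Place data bits at non-power-of-two positions: b3=0, b5=1, b6=1, b7=0.
p1 = XOR of data positions {3,5,7} = 0⊕1⊕0 = 1
p2 = XOR of data positions {3,6,7} = 0⊕1⊕0 = 1
p4 = XOR of data positions {5,6,7} = 1⊕1⊕0 = 0
Codeword b1..b7 = 1100110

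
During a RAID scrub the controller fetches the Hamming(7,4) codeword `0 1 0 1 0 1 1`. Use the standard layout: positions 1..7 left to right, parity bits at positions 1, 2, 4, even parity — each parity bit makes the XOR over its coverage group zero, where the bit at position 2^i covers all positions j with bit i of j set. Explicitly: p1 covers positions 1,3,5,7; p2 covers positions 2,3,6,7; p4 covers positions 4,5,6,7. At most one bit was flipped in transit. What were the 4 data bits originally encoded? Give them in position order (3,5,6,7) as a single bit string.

s1: b1⊕b3⊕b5⊕b7 = 0⊕0⊕0⊕1 = 1
s2: b2⊕b3⊕b6⊕b7 = 1⊕0⊕1⊕1 = 1
s4: b4⊕b5⊕b6⊕b7 = 1⊕0⊕1⊕1 = 1
Syndrome (s4...s1) = 111 → position 7.
Flip bit 7: corrected codeword = 0101010
Data bits at positions 3,5,6,7: 0010

0010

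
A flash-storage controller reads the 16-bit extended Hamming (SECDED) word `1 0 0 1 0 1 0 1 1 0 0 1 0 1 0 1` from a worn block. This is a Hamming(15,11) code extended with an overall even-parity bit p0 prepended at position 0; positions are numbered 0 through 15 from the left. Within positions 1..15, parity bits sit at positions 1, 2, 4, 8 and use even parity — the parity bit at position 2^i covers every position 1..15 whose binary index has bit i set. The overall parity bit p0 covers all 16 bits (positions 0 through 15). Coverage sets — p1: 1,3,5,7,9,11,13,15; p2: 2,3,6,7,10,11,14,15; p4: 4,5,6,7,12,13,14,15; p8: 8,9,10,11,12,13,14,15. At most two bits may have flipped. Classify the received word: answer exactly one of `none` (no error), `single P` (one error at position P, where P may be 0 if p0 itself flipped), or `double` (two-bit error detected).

s1: b1⊕b3⊕b5⊕b7⊕b9⊕b11⊕b13⊕b15 = 0⊕1⊕1⊕1⊕0⊕1⊕1⊕1 = 0
s2: b2⊕b3⊕b6⊕b7⊕b10⊕b11⊕b14⊕b15 = 0⊕1⊕0⊕1⊕0⊕1⊕0⊕1 = 0
s4: b4⊕b5⊕b6⊕b7⊕b12⊕b13⊕b14⊕b15 = 0⊕1⊕0⊕1⊕0⊕1⊕0⊕1 = 0
s8: b8⊕b9⊕b10⊕b11⊕b12⊕b13⊕b14⊕b15 = 1⊕0⊕0⊕1⊕0⊕1⊕0⊕1 = 0
Syndrome (s8...s1) = 0000 → position 0 (no error).
Overall parity (XOR of all 16 bits, including p0): 1⊕0⊕0⊕1⊕0⊕1⊕0⊕1⊕1⊕0⊕0⊕1⊕0⊕1⊕0⊕1 = 0
Overall=0, syndrome position=0 → no error.

none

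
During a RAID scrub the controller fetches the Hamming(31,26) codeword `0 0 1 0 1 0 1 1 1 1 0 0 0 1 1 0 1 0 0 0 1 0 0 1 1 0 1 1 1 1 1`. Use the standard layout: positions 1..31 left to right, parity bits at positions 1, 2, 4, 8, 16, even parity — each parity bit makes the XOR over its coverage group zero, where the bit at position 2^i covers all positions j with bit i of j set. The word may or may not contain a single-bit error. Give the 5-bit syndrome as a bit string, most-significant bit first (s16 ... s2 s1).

10101

s1: b1⊕b3⊕b5⊕b7⊕b9⊕b11⊕b13⊕b15⊕b17⊕b19⊕b21⊕b23⊕b25⊕b27⊕b29⊕b31 = 0⊕1⊕1⊕1⊕1⊕0⊕0⊕1⊕1⊕0⊕1⊕0⊕1⊕1⊕1⊕1 = 1
s2: b2⊕b3⊕b6⊕b7⊕b10⊕b11⊕b14⊕b15⊕b18⊕b19⊕b22⊕b23⊕b26⊕b27⊕b30⊕b31 = 0⊕1⊕0⊕1⊕1⊕0⊕1⊕1⊕0⊕0⊕0⊕0⊕0⊕1⊕1⊕1 = 0
s4: b4⊕b5⊕b6⊕b7⊕b12⊕b13⊕b14⊕b15⊕b20⊕b21⊕b22⊕b23⊕b28⊕b29⊕b30⊕b31 = 0⊕1⊕0⊕1⊕0⊕0⊕1⊕1⊕0⊕1⊕0⊕0⊕1⊕1⊕1⊕1 = 1
s8: b8⊕b9⊕b10⊕b11⊕b12⊕b13⊕b14⊕b15⊕b24⊕b25⊕b26⊕b27⊕b28⊕b29⊕b30⊕b31 = 1⊕1⊕1⊕0⊕0⊕0⊕1⊕1⊕1⊕1⊕0⊕1⊕1⊕1⊕1⊕1 = 0
s16: b16⊕b17⊕b18⊕b19⊕b20⊕b21⊕b22⊕b23⊕b24⊕b25⊕b26⊕b27⊕b28⊕b29⊕b30⊕b31 = 0⊕1⊕0⊕0⊕0⊕1⊕0⊕0⊕1⊕1⊕0⊕1⊕1⊕1⊕1⊕1 = 1
Syndrome (s16...s1) = 10101 → position 21.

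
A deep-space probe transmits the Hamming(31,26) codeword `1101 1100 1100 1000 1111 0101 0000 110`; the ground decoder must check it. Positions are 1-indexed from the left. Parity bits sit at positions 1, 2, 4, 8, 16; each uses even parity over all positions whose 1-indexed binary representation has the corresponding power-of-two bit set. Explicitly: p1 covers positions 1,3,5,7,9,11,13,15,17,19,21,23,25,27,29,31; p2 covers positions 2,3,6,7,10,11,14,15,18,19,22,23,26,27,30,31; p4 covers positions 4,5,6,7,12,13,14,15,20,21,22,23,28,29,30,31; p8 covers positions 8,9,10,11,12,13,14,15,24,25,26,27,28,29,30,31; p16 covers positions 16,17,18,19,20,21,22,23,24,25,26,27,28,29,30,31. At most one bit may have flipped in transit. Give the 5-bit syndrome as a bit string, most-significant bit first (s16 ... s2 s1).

00011

s1: b1⊕b3⊕b5⊕b7⊕b9⊕b11⊕b13⊕b15⊕b17⊕b19⊕b21⊕b23⊕b25⊕b27⊕b29⊕b31 = 1⊕0⊕1⊕0⊕1⊕0⊕1⊕0⊕1⊕1⊕0⊕0⊕0⊕0⊕1⊕0 = 1
s2: b2⊕b3⊕b6⊕b7⊕b10⊕b11⊕b14⊕b15⊕b18⊕b19⊕b22⊕b23⊕b26⊕b27⊕b30⊕b31 = 1⊕0⊕1⊕0⊕1⊕0⊕0⊕0⊕1⊕1⊕1⊕0⊕0⊕0⊕1⊕0 = 1
s4: b4⊕b5⊕b6⊕b7⊕b12⊕b13⊕b14⊕b15⊕b20⊕b21⊕b22⊕b23⊕b28⊕b29⊕b30⊕b31 = 1⊕1⊕1⊕0⊕0⊕1⊕0⊕0⊕1⊕0⊕1⊕0⊕0⊕1⊕1⊕0 = 0
s8: b8⊕b9⊕b10⊕b11⊕b12⊕b13⊕b14⊕b15⊕b24⊕b25⊕b26⊕b27⊕b28⊕b29⊕b30⊕b31 = 0⊕1⊕1⊕0⊕0⊕1⊕0⊕0⊕1⊕0⊕0⊕0⊕0⊕1⊕1⊕0 = 0
s16: b16⊕b17⊕b18⊕b19⊕b20⊕b21⊕b22⊕b23⊕b24⊕b25⊕b26⊕b27⊕b28⊕b29⊕b30⊕b31 = 0⊕1⊕1⊕1⊕1⊕0⊕1⊕0⊕1⊕0⊕0⊕0⊕0⊕1⊕1⊕0 = 0
Syndrome (s16...s1) = 00011 → position 3.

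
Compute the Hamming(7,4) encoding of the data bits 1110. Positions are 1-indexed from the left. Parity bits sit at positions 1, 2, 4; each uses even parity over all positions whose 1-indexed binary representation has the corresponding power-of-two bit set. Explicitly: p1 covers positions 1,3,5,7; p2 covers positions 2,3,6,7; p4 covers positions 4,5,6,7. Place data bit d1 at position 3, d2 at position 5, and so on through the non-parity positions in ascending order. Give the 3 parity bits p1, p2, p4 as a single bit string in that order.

Place data bits at non-power-of-two positions: b3=1, b5=1, b6=1, b7=0.
p1 = XOR of data positions {3,5,7} = 1⊕1⊕0 = 0
p2 = XOR of data positions {3,6,7} = 1⊕1⊕0 = 0
p4 = XOR of data positions {5,6,7} = 1⊕1⊕0 = 0
Parity bits p1,p2,p4 = 000

000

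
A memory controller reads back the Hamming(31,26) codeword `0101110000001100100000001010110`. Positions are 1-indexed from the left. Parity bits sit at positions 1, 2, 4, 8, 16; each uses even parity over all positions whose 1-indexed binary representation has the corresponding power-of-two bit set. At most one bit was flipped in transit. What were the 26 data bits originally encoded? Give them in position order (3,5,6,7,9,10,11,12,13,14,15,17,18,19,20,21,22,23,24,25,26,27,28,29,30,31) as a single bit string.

01100000110100001001010110

s1: b1⊕b3⊕b5⊕b7⊕b9⊕b11⊕b13⊕b15⊕b17⊕b19⊕b21⊕b23⊕b25⊕b27⊕b29⊕b31 = 0⊕0⊕1⊕0⊕0⊕0⊕1⊕0⊕1⊕0⊕0⊕0⊕1⊕1⊕1⊕0 = 0
s2: b2⊕b3⊕b6⊕b7⊕b10⊕b11⊕b14⊕b15⊕b18⊕b19⊕b22⊕b23⊕b26⊕b27⊕b30⊕b31 = 1⊕0⊕1⊕0⊕0⊕0⊕1⊕0⊕0⊕0⊕0⊕0⊕0⊕1⊕1⊕0 = 1
s4: b4⊕b5⊕b6⊕b7⊕b12⊕b13⊕b14⊕b15⊕b20⊕b21⊕b22⊕b23⊕b28⊕b29⊕b30⊕b31 = 1⊕1⊕1⊕0⊕0⊕1⊕1⊕0⊕0⊕0⊕0⊕0⊕0⊕1⊕1⊕0 = 1
s8: b8⊕b9⊕b10⊕b11⊕b12⊕b13⊕b14⊕b15⊕b24⊕b25⊕b26⊕b27⊕b28⊕b29⊕b30⊕b31 = 0⊕0⊕0⊕0⊕0⊕1⊕1⊕0⊕0⊕1⊕0⊕1⊕0⊕1⊕1⊕0 = 0
s16: b16⊕b17⊕b18⊕b19⊕b20⊕b21⊕b22⊕b23⊕b24⊕b25⊕b26⊕b27⊕b28⊕b29⊕b30⊕b31 = 0⊕1⊕0⊕0⊕0⊕0⊕0⊕0⊕0⊕1⊕0⊕1⊕0⊕1⊕1⊕0 = 1
Syndrome (s16...s1) = 10110 → position 22.
Flip bit 22: corrected codeword = 0101110000001100100001001010110
Data bits at positions 3,5,6,7,9,10,11,12,13,14,15,17,18,19,20,21,22,23,24,25,26,27,28,29,30,31: 01100000110100001001010110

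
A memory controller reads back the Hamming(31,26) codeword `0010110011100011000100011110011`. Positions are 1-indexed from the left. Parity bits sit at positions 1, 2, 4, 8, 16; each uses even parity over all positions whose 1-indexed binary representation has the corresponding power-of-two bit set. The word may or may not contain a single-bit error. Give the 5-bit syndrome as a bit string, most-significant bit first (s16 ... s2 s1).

00010

s1: b1⊕b3⊕b5⊕b7⊕b9⊕b11⊕b13⊕b15⊕b17⊕b19⊕b21⊕b23⊕b25⊕b27⊕b29⊕b31 = 0⊕1⊕1⊕0⊕1⊕1⊕0⊕1⊕0⊕0⊕0⊕0⊕1⊕1⊕0⊕1 = 0
s2: b2⊕b3⊕b6⊕b7⊕b10⊕b11⊕b14⊕b15⊕b18⊕b19⊕b22⊕b23⊕b26⊕b27⊕b30⊕b31 = 0⊕1⊕1⊕0⊕1⊕1⊕0⊕1⊕0⊕0⊕0⊕0⊕1⊕1⊕1⊕1 = 1
s4: b4⊕b5⊕b6⊕b7⊕b12⊕b13⊕b14⊕b15⊕b20⊕b21⊕b22⊕b23⊕b28⊕b29⊕b30⊕b31 = 0⊕1⊕1⊕0⊕0⊕0⊕0⊕1⊕1⊕0⊕0⊕0⊕0⊕0⊕1⊕1 = 0
s8: b8⊕b9⊕b10⊕b11⊕b12⊕b13⊕b14⊕b15⊕b24⊕b25⊕b26⊕b27⊕b28⊕b29⊕b30⊕b31 = 0⊕1⊕1⊕1⊕0⊕0⊕0⊕1⊕1⊕1⊕1⊕1⊕0⊕0⊕1⊕1 = 0
s16: b16⊕b17⊕b18⊕b19⊕b20⊕b21⊕b22⊕b23⊕b24⊕b25⊕b26⊕b27⊕b28⊕b29⊕b30⊕b31 = 1⊕0⊕0⊕0⊕1⊕0⊕0⊕0⊕1⊕1⊕1⊕1⊕0⊕0⊕1⊕1 = 0
Syndrome (s16...s1) = 00010 → position 2.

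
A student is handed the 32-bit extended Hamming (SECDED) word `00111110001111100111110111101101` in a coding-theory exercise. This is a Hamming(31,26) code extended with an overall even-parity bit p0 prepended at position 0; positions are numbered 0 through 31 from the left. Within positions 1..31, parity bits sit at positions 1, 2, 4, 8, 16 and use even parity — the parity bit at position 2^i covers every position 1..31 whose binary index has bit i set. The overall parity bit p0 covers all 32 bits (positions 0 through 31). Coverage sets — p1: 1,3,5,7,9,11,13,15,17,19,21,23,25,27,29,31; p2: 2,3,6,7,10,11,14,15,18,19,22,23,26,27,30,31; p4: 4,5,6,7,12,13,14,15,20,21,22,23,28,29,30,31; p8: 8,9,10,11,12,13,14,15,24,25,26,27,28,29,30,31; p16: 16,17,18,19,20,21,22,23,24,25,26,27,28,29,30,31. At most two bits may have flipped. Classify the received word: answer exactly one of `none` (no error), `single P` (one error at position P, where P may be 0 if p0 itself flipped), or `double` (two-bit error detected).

double

s1: b1⊕b3⊕b5⊕b7⊕b9⊕b11⊕b13⊕b15⊕b17⊕b19⊕b21⊕b23⊕b25⊕b27⊕b29⊕b31 = 0⊕1⊕1⊕0⊕0⊕1⊕1⊕0⊕1⊕1⊕1⊕1⊕1⊕0⊕1⊕1 = 1
s2: b2⊕b3⊕b6⊕b7⊕b10⊕b11⊕b14⊕b15⊕b18⊕b19⊕b22⊕b23⊕b26⊕b27⊕b30⊕b31 = 1⊕1⊕1⊕0⊕1⊕1⊕1⊕0⊕1⊕1⊕0⊕1⊕1⊕0⊕0⊕1 = 1
s4: b4⊕b5⊕b6⊕b7⊕b12⊕b13⊕b14⊕b15⊕b20⊕b21⊕b22⊕b23⊕b28⊕b29⊕b30⊕b31 = 1⊕1⊕1⊕0⊕1⊕1⊕1⊕0⊕1⊕1⊕0⊕1⊕1⊕1⊕0⊕1 = 0
s8: b8⊕b9⊕b10⊕b11⊕b12⊕b13⊕b14⊕b15⊕b24⊕b25⊕b26⊕b27⊕b28⊕b29⊕b30⊕b31 = 0⊕0⊕1⊕1⊕1⊕1⊕1⊕0⊕1⊕1⊕1⊕0⊕1⊕1⊕0⊕1 = 1
s16: b16⊕b17⊕b18⊕b19⊕b20⊕b21⊕b22⊕b23⊕b24⊕b25⊕b26⊕b27⊕b28⊕b29⊕b30⊕b31 = 0⊕1⊕1⊕1⊕1⊕1⊕0⊕1⊕1⊕1⊕1⊕0⊕1⊕1⊕0⊕1 = 0
Syndrome (s16...s1) = 01011 → position 11.
Overall parity (XOR of all 32 bits, including p0): 0⊕0⊕1⊕1⊕1⊕1⊕1⊕0⊕0⊕0⊕1⊕1⊕1⊕1⊕1⊕0⊕0⊕1⊕1⊕1⊕1⊕1⊕0⊕1⊕1⊕1⊕1⊕0⊕1⊕1⊕0⊕1 = 0
Overall=0, syndrome position=11 → double-bit error detected (uncorrectable).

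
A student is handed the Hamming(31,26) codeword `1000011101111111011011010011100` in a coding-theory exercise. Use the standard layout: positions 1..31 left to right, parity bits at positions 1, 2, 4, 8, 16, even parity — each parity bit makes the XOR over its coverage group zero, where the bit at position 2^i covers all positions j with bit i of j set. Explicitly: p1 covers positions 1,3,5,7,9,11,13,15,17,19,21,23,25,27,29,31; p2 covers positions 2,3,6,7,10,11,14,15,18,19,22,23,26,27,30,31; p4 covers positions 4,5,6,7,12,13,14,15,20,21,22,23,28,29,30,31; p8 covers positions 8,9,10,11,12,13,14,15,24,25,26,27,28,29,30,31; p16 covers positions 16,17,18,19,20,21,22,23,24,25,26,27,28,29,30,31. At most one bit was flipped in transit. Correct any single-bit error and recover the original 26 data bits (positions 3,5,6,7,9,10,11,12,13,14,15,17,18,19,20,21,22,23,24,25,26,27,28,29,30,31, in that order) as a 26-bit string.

s1: b1⊕b3⊕b5⊕b7⊕b9⊕b11⊕b13⊕b15⊕b17⊕b19⊕b21⊕b23⊕b25⊕b27⊕b29⊕b31 = 1⊕0⊕0⊕1⊕0⊕1⊕1⊕1⊕0⊕1⊕1⊕0⊕0⊕1⊕1⊕0 = 1
s2: b2⊕b3⊕b6⊕b7⊕b10⊕b11⊕b14⊕b15⊕b18⊕b19⊕b22⊕b23⊕b26⊕b27⊕b30⊕b31 = 0⊕0⊕1⊕1⊕1⊕1⊕1⊕1⊕1⊕1⊕1⊕0⊕0⊕1⊕0⊕0 = 0
s4: b4⊕b5⊕b6⊕b7⊕b12⊕b13⊕b14⊕b15⊕b20⊕b21⊕b22⊕b23⊕b28⊕b29⊕b30⊕b31 = 0⊕0⊕1⊕1⊕1⊕1⊕1⊕1⊕0⊕1⊕1⊕0⊕1⊕1⊕0⊕0 = 0
s8: b8⊕b9⊕b10⊕b11⊕b12⊕b13⊕b14⊕b15⊕b24⊕b25⊕b26⊕b27⊕b28⊕b29⊕b30⊕b31 = 1⊕0⊕1⊕1⊕1⊕1⊕1⊕1⊕1⊕0⊕0⊕1⊕1⊕1⊕0⊕0 = 1
s16: b16⊕b17⊕b18⊕b19⊕b20⊕b21⊕b22⊕b23⊕b24⊕b25⊕b26⊕b27⊕b28⊕b29⊕b30⊕b31 = 1⊕0⊕1⊕1⊕0⊕1⊕1⊕0⊕1⊕0⊕0⊕1⊕1⊕1⊕0⊕0 = 1
Syndrome (s16...s1) = 11001 → position 25.
Flip bit 25: corrected codeword = 1000011101111111011011011011100
Data bits at positions 3,5,6,7,9,10,11,12,13,14,15,17,18,19,20,21,22,23,24,25,26,27,28,29,30,31: 00110111111011011011011100

00110111111011011011011100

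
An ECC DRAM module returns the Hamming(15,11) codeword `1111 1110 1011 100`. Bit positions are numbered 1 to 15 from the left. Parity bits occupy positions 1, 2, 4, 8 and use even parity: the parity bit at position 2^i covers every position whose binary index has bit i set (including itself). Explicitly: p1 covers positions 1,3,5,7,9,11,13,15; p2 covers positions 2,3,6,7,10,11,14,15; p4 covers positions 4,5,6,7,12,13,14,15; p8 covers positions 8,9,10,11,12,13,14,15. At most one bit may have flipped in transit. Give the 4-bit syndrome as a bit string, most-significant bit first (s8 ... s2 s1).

0011

s1: b1⊕b3⊕b5⊕b7⊕b9⊕b11⊕b13⊕b15 = 1⊕1⊕1⊕1⊕1⊕1⊕1⊕0 = 1
s2: b2⊕b3⊕b6⊕b7⊕b10⊕b11⊕b14⊕b15 = 1⊕1⊕1⊕1⊕0⊕1⊕0⊕0 = 1
s4: b4⊕b5⊕b6⊕b7⊕b12⊕b13⊕b14⊕b15 = 1⊕1⊕1⊕1⊕1⊕1⊕0⊕0 = 0
s8: b8⊕b9⊕b10⊕b11⊕b12⊕b13⊕b14⊕b15 = 0⊕1⊕0⊕1⊕1⊕1⊕0⊕0 = 0
Syndrome (s8...s1) = 0011 → position 3.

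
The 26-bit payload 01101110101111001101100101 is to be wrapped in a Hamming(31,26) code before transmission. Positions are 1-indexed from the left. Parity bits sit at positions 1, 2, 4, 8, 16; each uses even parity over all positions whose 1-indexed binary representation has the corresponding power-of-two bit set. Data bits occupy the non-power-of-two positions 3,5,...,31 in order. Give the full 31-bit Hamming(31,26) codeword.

Place data bits at non-power-of-two positions: b3=0, b5=1, b6=1, b7=0, b9=1, b10=1, b11=1, b12=0, b13=1, b14=0, b15=1, b17=1, b18=1, b19=1, b20=0, b21=0, b22=1, b23=1, b24=0, b25=1, b26=1, b27=0, b28=0, b29=1, b30=0, b31=1.
p1 = XOR of data positions {3,5,7,9,11,13,15,17,19,21,23,25,27,29,31} = 0⊕1⊕0⊕1⊕1⊕1⊕1⊕1⊕1⊕0⊕1⊕1⊕0⊕1⊕1 = 1
p2 = XOR of data positions {3,6,7,10,11,14,15,18,19,22,23,26,27,30,31} = 0⊕1⊕0⊕1⊕1⊕0⊕1⊕1⊕1⊕1⊕1⊕1⊕0⊕0⊕1 = 0
p4 = XOR of data positions {5,6,7,12,13,14,15,20,21,22,23,28,29,30,31} = 1⊕1⊕0⊕0⊕1⊕0⊕1⊕0⊕0⊕1⊕1⊕0⊕1⊕0⊕1 = 0
p8 = XOR of data positions {9,10,11,12,13,14,15,24,25,26,27,28,29,30,31} = 1⊕1⊕1⊕0⊕1⊕0⊕1⊕0⊕1⊕1⊕0⊕0⊕1⊕0⊕1 = 1
p16 = XOR of data positions {17,18,19,20,21,22,23,24,25,26,27,28,29,30,31} = 1⊕1⊕1⊕0⊕0⊕1⊕1⊕0⊕1⊕1⊕0⊕0⊕1⊕0⊕1 = 1
Codeword b1..b31 = 1000110111101011111001101100101

1000110111101011111001101100101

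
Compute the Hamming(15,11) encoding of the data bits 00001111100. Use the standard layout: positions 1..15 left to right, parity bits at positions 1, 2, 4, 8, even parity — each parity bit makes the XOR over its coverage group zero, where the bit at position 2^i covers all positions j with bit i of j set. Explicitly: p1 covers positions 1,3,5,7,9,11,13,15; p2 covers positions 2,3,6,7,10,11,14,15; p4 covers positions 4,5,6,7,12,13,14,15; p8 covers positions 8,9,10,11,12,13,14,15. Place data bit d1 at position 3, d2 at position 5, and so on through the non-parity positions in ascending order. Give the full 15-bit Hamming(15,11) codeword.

100000011111100

Place data bits at non-power-of-two positions: b3=0, b5=0, b6=0, b7=0, b9=1, b10=1, b11=1, b12=1, b13=1, b14=0, b15=0.
p1 = XOR of data positions {3,5,7,9,11,13,15} = 0⊕0⊕0⊕1⊕1⊕1⊕0 = 1
p2 = XOR of data positions {3,6,7,10,11,14,15} = 0⊕0⊕0⊕1⊕1⊕0⊕0 = 0
p4 = XOR of data positions {5,6,7,12,13,14,15} = 0⊕0⊕0⊕1⊕1⊕0⊕0 = 0
p8 = XOR of data positions {9,10,11,12,13,14,15} = 1⊕1⊕1⊕1⊕1⊕0⊕0 = 1
Codeword b1..b15 = 100000011111100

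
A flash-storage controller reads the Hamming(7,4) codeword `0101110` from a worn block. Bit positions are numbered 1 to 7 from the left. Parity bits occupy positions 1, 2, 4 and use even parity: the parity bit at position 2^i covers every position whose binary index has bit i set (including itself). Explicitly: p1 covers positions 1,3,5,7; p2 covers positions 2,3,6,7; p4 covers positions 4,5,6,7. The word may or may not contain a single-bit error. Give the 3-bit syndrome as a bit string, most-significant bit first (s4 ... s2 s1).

s1: b1⊕b3⊕b5⊕b7 = 0⊕0⊕1⊕0 = 1
s2: b2⊕b3⊕b6⊕b7 = 1⊕0⊕1⊕0 = 0
s4: b4⊕b5⊕b6⊕b7 = 1⊕1⊕1⊕0 = 1
Syndrome (s4...s1) = 101 → position 5.

101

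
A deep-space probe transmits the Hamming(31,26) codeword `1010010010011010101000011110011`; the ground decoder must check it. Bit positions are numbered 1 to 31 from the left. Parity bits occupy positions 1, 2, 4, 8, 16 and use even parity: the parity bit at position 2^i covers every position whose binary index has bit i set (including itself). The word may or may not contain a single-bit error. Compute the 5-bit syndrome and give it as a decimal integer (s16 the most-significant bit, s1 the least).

0

s1: b1⊕b3⊕b5⊕b7⊕b9⊕b11⊕b13⊕b15⊕b17⊕b19⊕b21⊕b23⊕b25⊕b27⊕b29⊕b31 = 1⊕1⊕0⊕0⊕1⊕0⊕1⊕1⊕1⊕1⊕0⊕0⊕1⊕1⊕0⊕1 = 0
s2: b2⊕b3⊕b6⊕b7⊕b10⊕b11⊕b14⊕b15⊕b18⊕b19⊕b22⊕b23⊕b26⊕b27⊕b30⊕b31 = 0⊕1⊕1⊕0⊕0⊕0⊕0⊕1⊕0⊕1⊕0⊕0⊕1⊕1⊕1⊕1 = 0
s4: b4⊕b5⊕b6⊕b7⊕b12⊕b13⊕b14⊕b15⊕b20⊕b21⊕b22⊕b23⊕b28⊕b29⊕b30⊕b31 = 0⊕0⊕1⊕0⊕1⊕1⊕0⊕1⊕0⊕0⊕0⊕0⊕0⊕0⊕1⊕1 = 0
s8: b8⊕b9⊕b10⊕b11⊕b12⊕b13⊕b14⊕b15⊕b24⊕b25⊕b26⊕b27⊕b28⊕b29⊕b30⊕b31 = 0⊕1⊕0⊕0⊕1⊕1⊕0⊕1⊕1⊕1⊕1⊕1⊕0⊕0⊕1⊕1 = 0
s16: b16⊕b17⊕b18⊕b19⊕b20⊕b21⊕b22⊕b23⊕b24⊕b25⊕b26⊕b27⊕b28⊕b29⊕b30⊕b31 = 0⊕1⊕0⊕1⊕0⊕0⊕0⊕0⊕1⊕1⊕1⊕1⊕0⊕0⊕1⊕1 = 0
Syndrome (s16...s1) = 00000 → position 0 (no error).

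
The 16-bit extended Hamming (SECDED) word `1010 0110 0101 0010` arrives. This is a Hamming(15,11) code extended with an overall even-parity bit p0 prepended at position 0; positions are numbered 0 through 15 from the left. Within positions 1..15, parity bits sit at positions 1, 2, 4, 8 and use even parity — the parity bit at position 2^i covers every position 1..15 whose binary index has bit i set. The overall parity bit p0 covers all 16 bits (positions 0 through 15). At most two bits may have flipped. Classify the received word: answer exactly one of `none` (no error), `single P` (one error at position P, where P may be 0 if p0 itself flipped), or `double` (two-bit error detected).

s1: b1⊕b3⊕b5⊕b7⊕b9⊕b11⊕b13⊕b15 = 0⊕0⊕1⊕0⊕1⊕1⊕0⊕0 = 1
s2: b2⊕b3⊕b6⊕b7⊕b10⊕b11⊕b14⊕b15 = 1⊕0⊕1⊕0⊕0⊕1⊕1⊕0 = 0
s4: b4⊕b5⊕b6⊕b7⊕b12⊕b13⊕b14⊕b15 = 0⊕1⊕1⊕0⊕0⊕0⊕1⊕0 = 1
s8: b8⊕b9⊕b10⊕b11⊕b12⊕b13⊕b14⊕b15 = 0⊕1⊕0⊕1⊕0⊕0⊕1⊕0 = 1
Syndrome (s8...s1) = 1101 → position 13.
Overall parity (XOR of all 16 bits, including p0): 1⊕0⊕1⊕0⊕0⊕1⊕1⊕0⊕0⊕1⊕0⊕1⊕0⊕0⊕1⊕0 = 1
Overall=1, syndrome position=13 → single-bit error at position 13.

single 13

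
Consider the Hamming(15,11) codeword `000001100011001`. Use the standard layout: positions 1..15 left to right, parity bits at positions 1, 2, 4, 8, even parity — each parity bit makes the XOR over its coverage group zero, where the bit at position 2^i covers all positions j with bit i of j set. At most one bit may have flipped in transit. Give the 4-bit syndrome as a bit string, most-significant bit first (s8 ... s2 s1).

1001

s1: b1⊕b3⊕b5⊕b7⊕b9⊕b11⊕b13⊕b15 = 0⊕0⊕0⊕1⊕0⊕1⊕0⊕1 = 1
s2: b2⊕b3⊕b6⊕b7⊕b10⊕b11⊕b14⊕b15 = 0⊕0⊕1⊕1⊕0⊕1⊕0⊕1 = 0
s4: b4⊕b5⊕b6⊕b7⊕b12⊕b13⊕b14⊕b15 = 0⊕0⊕1⊕1⊕1⊕0⊕0⊕1 = 0
s8: b8⊕b9⊕b10⊕b11⊕b12⊕b13⊕b14⊕b15 = 0⊕0⊕0⊕1⊕1⊕0⊕0⊕1 = 1
Syndrome (s8...s1) = 1001 → position 9.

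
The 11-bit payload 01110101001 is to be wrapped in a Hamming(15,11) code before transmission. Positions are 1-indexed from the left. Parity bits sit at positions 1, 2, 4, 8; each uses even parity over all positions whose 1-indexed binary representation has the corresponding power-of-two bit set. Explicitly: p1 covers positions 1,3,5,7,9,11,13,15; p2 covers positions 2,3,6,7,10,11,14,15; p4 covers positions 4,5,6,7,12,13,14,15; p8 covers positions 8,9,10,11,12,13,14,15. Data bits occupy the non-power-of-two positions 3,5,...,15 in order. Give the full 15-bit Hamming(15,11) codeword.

100111110101001

Place data bits at non-power-of-two positions: b3=0, b5=1, b6=1, b7=1, b9=0, b10=1, b11=0, b12=1, b13=0, b14=0, b15=1.
p1 = XOR of data positions {3,5,7,9,11,13,15} = 0⊕1⊕1⊕0⊕0⊕0⊕1 = 1
p2 = XOR of data positions {3,6,7,10,11,14,15} = 0⊕1⊕1⊕1⊕0⊕0⊕1 = 0
p4 = XOR of data positions {5,6,7,12,13,14,15} = 1⊕1⊕1⊕1⊕0⊕0⊕1 = 1
p8 = XOR of data positions {9,10,11,12,13,14,15} = 0⊕1⊕0⊕1⊕0⊕0⊕1 = 1
Codeword b1..b15 = 100111110101001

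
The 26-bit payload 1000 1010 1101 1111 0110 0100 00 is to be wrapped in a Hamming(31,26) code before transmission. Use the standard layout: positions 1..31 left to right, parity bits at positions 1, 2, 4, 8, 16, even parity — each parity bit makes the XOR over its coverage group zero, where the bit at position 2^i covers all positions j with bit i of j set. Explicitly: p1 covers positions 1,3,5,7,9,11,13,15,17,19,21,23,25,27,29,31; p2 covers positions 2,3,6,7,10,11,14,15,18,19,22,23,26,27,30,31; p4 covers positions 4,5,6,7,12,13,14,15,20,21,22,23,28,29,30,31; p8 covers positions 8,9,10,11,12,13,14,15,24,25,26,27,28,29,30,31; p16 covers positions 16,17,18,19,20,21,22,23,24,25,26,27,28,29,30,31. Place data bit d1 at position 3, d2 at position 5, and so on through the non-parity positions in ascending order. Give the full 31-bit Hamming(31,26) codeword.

Place data bits at non-power-of-two positions: b3=1, b5=0, b6=0, b7=0, b9=1, b10=0, b11=1, b12=0, b13=1, b14=1, b15=0, b17=1, b18=1, b19=1, b20=1, b21=1, b22=0, b23=1, b24=1, b25=0, b26=0, b27=1, b28=0, b29=0, b30=0, b31=0.
p1 = XOR of data positions {3,5,7,9,11,13,15,17,19,21,23,25,27,29,31} = 1⊕0⊕0⊕1⊕1⊕1⊕0⊕1⊕1⊕1⊕1⊕0⊕1⊕0⊕0 = 1
p2 = XOR of data positions {3,6,7,10,11,14,15,18,19,22,23,26,27,30,31} = 1⊕0⊕0⊕0⊕1⊕1⊕0⊕1⊕1⊕0⊕1⊕0⊕1⊕0⊕0 = 1
p4 = XOR of data positions {5,6,7,12,13,14,15,20,21,22,23,28,29,30,31} = 0⊕0⊕0⊕0⊕1⊕1⊕0⊕1⊕1⊕0⊕1⊕0⊕0⊕0⊕0 = 1
p8 = XOR of data positions {9,10,11,12,13,14,15,24,25,26,27,28,29,30,31} = 1⊕0⊕1⊕0⊕1⊕1⊕0⊕1⊕0⊕0⊕1⊕0⊕0⊕0⊕0 = 0
p16 = XOR of data positions {17,18,19,20,21,22,23,24,25,26,27,28,29,30,31} = 1⊕1⊕1⊕1⊕1⊕0⊕1⊕1⊕0⊕0⊕1⊕0⊕0⊕0⊕0 = 0
Codeword b1..b31 = 1111000010101100111110110010000

1111000010101100111110110010000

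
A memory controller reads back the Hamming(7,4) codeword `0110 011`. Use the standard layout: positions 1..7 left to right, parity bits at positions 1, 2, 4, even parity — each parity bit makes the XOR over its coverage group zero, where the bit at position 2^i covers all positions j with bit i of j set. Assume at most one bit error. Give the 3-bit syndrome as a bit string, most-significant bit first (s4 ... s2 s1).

000

s1: b1⊕b3⊕b5⊕b7 = 0⊕1⊕0⊕1 = 0
s2: b2⊕b3⊕b6⊕b7 = 1⊕1⊕1⊕1 = 0
s4: b4⊕b5⊕b6⊕b7 = 0⊕0⊕1⊕1 = 0
Syndrome (s4...s1) = 000 → position 0 (no error).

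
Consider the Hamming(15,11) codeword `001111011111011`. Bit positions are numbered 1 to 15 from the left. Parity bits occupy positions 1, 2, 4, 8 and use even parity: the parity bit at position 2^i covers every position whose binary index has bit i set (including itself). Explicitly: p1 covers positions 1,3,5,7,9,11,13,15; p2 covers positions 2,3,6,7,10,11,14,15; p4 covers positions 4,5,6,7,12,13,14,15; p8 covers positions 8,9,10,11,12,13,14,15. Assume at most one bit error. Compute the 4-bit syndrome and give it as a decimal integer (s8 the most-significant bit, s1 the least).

s1: b1⊕b3⊕b5⊕b7⊕b9⊕b11⊕b13⊕b15 = 0⊕1⊕1⊕0⊕1⊕1⊕0⊕1 = 1
s2: b2⊕b3⊕b6⊕b7⊕b10⊕b11⊕b14⊕b15 = 0⊕1⊕1⊕0⊕1⊕1⊕1⊕1 = 0
s4: b4⊕b5⊕b6⊕b7⊕b12⊕b13⊕b14⊕b15 = 1⊕1⊕1⊕0⊕1⊕0⊕1⊕1 = 0
s8: b8⊕b9⊕b10⊕b11⊕b12⊕b13⊕b14⊕b15 = 1⊕1⊕1⊕1⊕1⊕0⊕1⊕1 = 1
Syndrome (s8...s1) = 1001 → position 9.

9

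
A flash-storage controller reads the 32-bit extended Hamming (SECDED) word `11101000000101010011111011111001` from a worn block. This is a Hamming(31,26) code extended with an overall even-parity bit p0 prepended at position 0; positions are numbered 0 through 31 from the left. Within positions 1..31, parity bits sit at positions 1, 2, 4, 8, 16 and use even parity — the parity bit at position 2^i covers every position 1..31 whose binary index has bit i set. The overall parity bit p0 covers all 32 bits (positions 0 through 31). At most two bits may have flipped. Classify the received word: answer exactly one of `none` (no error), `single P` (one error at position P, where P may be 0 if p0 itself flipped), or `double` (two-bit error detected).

s1: b1⊕b3⊕b5⊕b7⊕b9⊕b11⊕b13⊕b15⊕b17⊕b19⊕b21⊕b23⊕b25⊕b27⊕b29⊕b31 = 1⊕0⊕0⊕0⊕0⊕1⊕1⊕1⊕0⊕1⊕1⊕0⊕1⊕1⊕0⊕1 = 1
s2: b2⊕b3⊕b6⊕b7⊕b10⊕b11⊕b14⊕b15⊕b18⊕b19⊕b22⊕b23⊕b26⊕b27⊕b30⊕b31 = 1⊕0⊕0⊕0⊕0⊕1⊕0⊕1⊕1⊕1⊕1⊕0⊕1⊕1⊕0⊕1 = 1
s4: b4⊕b5⊕b6⊕b7⊕b12⊕b13⊕b14⊕b15⊕b20⊕b21⊕b22⊕b23⊕b28⊕b29⊕b30⊕b31 = 1⊕0⊕0⊕0⊕0⊕1⊕0⊕1⊕1⊕1⊕1⊕0⊕1⊕0⊕0⊕1 = 0
s8: b8⊕b9⊕b10⊕b11⊕b12⊕b13⊕b14⊕b15⊕b24⊕b25⊕b26⊕b27⊕b28⊕b29⊕b30⊕b31 = 0⊕0⊕0⊕1⊕0⊕1⊕0⊕1⊕1⊕1⊕1⊕1⊕1⊕0⊕0⊕1 = 1
s16: b16⊕b17⊕b18⊕b19⊕b20⊕b21⊕b22⊕b23⊕b24⊕b25⊕b26⊕b27⊕b28⊕b29⊕b30⊕b31 = 0⊕0⊕1⊕1⊕1⊕1⊕1⊕0⊕1⊕1⊕1⊕1⊕1⊕0⊕0⊕1 = 1
Syndrome (s16...s1) = 11011 → position 27.
Overall parity (XOR of all 32 bits, including p0): 1⊕1⊕1⊕0⊕1⊕0⊕0⊕0⊕0⊕0⊕0⊕1⊕0⊕1⊕0⊕1⊕0⊕0⊕1⊕1⊕1⊕1⊕1⊕0⊕1⊕1⊕1⊕1⊕1⊕0⊕0⊕1 = 0
Overall=0, syndrome position=27 → double-bit error detected (uncorrectable).

double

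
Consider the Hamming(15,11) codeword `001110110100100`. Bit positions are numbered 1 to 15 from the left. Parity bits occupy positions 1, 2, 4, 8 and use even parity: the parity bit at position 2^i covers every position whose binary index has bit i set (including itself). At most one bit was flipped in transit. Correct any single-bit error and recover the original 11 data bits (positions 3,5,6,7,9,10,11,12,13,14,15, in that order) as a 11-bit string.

11010000100

s1: b1⊕b3⊕b5⊕b7⊕b9⊕b11⊕b13⊕b15 = 0⊕1⊕1⊕1⊕0⊕0⊕1⊕0 = 0
s2: b2⊕b3⊕b6⊕b7⊕b10⊕b11⊕b14⊕b15 = 0⊕1⊕0⊕1⊕1⊕0⊕0⊕0 = 1
s4: b4⊕b5⊕b6⊕b7⊕b12⊕b13⊕b14⊕b15 = 1⊕1⊕0⊕1⊕0⊕1⊕0⊕0 = 0
s8: b8⊕b9⊕b10⊕b11⊕b12⊕b13⊕b14⊕b15 = 1⊕0⊕1⊕0⊕0⊕1⊕0⊕0 = 1
Syndrome (s8...s1) = 1010 → position 10.
Flip bit 10: corrected codeword = 001110110000100
Data bits at positions 3,5,6,7,9,10,11,12,13,14,15: 11010000100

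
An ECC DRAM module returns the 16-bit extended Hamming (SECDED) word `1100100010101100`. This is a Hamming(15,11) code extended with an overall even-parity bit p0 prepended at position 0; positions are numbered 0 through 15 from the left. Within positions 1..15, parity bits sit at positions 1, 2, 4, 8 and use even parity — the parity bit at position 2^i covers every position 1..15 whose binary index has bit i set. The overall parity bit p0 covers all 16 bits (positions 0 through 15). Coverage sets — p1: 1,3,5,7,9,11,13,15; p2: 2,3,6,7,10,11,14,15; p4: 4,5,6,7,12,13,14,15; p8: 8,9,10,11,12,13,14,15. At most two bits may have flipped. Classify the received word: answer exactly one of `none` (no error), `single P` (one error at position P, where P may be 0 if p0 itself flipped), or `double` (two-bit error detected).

s1: b1⊕b3⊕b5⊕b7⊕b9⊕b11⊕b13⊕b15 = 1⊕0⊕0⊕0⊕0⊕0⊕1⊕0 = 0
s2: b2⊕b3⊕b6⊕b7⊕b10⊕b11⊕b14⊕b15 = 0⊕0⊕0⊕0⊕1⊕0⊕0⊕0 = 1
s4: b4⊕b5⊕b6⊕b7⊕b12⊕b13⊕b14⊕b15 = 1⊕0⊕0⊕0⊕1⊕1⊕0⊕0 = 1
s8: b8⊕b9⊕b10⊕b11⊕b12⊕b13⊕b14⊕b15 = 1⊕0⊕1⊕0⊕1⊕1⊕0⊕0 = 0
Syndrome (s8...s1) = 0110 → position 6.
Overall parity (XOR of all 16 bits, including p0): 1⊕1⊕0⊕0⊕1⊕0⊕0⊕0⊕1⊕0⊕1⊕0⊕1⊕1⊕0⊕0 = 1
Overall=1, syndrome position=6 → single-bit error at position 6.

single 6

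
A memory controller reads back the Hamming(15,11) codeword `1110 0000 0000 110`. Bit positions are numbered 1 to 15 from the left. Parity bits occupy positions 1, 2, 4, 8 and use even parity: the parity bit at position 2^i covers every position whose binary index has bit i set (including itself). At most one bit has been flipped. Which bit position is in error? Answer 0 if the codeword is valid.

3

s1: b1⊕b3⊕b5⊕b7⊕b9⊕b11⊕b13⊕b15 = 1⊕1⊕0⊕0⊕0⊕0⊕1⊕0 = 1
s2: b2⊕b3⊕b6⊕b7⊕b10⊕b11⊕b14⊕b15 = 1⊕1⊕0⊕0⊕0⊕0⊕1⊕0 = 1
s4: b4⊕b5⊕b6⊕b7⊕b12⊕b13⊕b14⊕b15 = 0⊕0⊕0⊕0⊕0⊕1⊕1⊕0 = 0
s8: b8⊕b9⊕b10⊕b11⊕b12⊕b13⊕b14⊕b15 = 0⊕0⊕0⊕0⊕0⊕1⊕1⊕0 = 0
Syndrome (s8...s1) = 0011 → position 3.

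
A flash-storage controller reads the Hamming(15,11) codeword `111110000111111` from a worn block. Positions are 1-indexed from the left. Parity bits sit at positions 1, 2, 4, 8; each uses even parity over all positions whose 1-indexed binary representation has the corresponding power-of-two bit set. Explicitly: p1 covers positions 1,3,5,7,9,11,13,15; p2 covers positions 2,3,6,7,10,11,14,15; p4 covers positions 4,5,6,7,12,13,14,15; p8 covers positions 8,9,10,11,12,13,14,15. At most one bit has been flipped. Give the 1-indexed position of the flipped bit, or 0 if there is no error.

0

s1: b1⊕b3⊕b5⊕b7⊕b9⊕b11⊕b13⊕b15 = 1⊕1⊕1⊕0⊕0⊕1⊕1⊕1 = 0
s2: b2⊕b3⊕b6⊕b7⊕b10⊕b11⊕b14⊕b15 = 1⊕1⊕0⊕0⊕1⊕1⊕1⊕1 = 0
s4: b4⊕b5⊕b6⊕b7⊕b12⊕b13⊕b14⊕b15 = 1⊕1⊕0⊕0⊕1⊕1⊕1⊕1 = 0
s8: b8⊕b9⊕b10⊕b11⊕b12⊕b13⊕b14⊕b15 = 0⊕0⊕1⊕1⊕1⊕1⊕1⊕1 = 0
Syndrome (s8...s1) = 0000 → position 0 (no error).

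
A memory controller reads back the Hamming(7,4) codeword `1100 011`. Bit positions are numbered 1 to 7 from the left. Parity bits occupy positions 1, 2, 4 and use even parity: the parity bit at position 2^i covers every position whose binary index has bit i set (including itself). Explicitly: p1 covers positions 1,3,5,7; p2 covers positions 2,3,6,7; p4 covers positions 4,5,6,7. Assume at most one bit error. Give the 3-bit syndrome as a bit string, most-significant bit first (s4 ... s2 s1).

010

s1: b1⊕b3⊕b5⊕b7 = 1⊕0⊕0⊕1 = 0
s2: b2⊕b3⊕b6⊕b7 = 1⊕0⊕1⊕1 = 1
s4: b4⊕b5⊕b6⊕b7 = 0⊕0⊕1⊕1 = 0
Syndrome (s4...s1) = 010 → position 2.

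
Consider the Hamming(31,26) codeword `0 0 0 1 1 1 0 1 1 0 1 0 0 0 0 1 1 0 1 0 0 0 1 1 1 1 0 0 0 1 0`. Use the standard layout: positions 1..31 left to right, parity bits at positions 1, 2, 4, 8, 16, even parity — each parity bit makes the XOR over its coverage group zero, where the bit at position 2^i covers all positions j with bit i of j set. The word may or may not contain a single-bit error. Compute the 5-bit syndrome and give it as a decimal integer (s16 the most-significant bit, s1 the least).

13

s1: b1⊕b3⊕b5⊕b7⊕b9⊕b11⊕b13⊕b15⊕b17⊕b19⊕b21⊕b23⊕b25⊕b27⊕b29⊕b31 = 0⊕0⊕1⊕0⊕1⊕1⊕0⊕0⊕1⊕1⊕0⊕1⊕1⊕0⊕0⊕0 = 1
s2: b2⊕b3⊕b6⊕b7⊕b10⊕b11⊕b14⊕b15⊕b18⊕b19⊕b22⊕b23⊕b26⊕b27⊕b30⊕b31 = 0⊕0⊕1⊕0⊕0⊕1⊕0⊕0⊕0⊕1⊕0⊕1⊕1⊕0⊕1⊕0 = 0
s4: b4⊕b5⊕b6⊕b7⊕b12⊕b13⊕b14⊕b15⊕b20⊕b21⊕b22⊕b23⊕b28⊕b29⊕b30⊕b31 = 1⊕1⊕1⊕0⊕0⊕0⊕0⊕0⊕0⊕0⊕0⊕1⊕0⊕0⊕1⊕0 = 1
s8: b8⊕b9⊕b10⊕b11⊕b12⊕b13⊕b14⊕b15⊕b24⊕b25⊕b26⊕b27⊕b28⊕b29⊕b30⊕b31 = 1⊕1⊕0⊕1⊕0⊕0⊕0⊕0⊕1⊕1⊕1⊕0⊕0⊕0⊕1⊕0 = 1
s16: b16⊕b17⊕b18⊕b19⊕b20⊕b21⊕b22⊕b23⊕b24⊕b25⊕b26⊕b27⊕b28⊕b29⊕b30⊕b31 = 1⊕1⊕0⊕1⊕0⊕0⊕0⊕1⊕1⊕1⊕1⊕0⊕0⊕0⊕1⊕0 = 0
Syndrome (s16...s1) = 01101 → position 13.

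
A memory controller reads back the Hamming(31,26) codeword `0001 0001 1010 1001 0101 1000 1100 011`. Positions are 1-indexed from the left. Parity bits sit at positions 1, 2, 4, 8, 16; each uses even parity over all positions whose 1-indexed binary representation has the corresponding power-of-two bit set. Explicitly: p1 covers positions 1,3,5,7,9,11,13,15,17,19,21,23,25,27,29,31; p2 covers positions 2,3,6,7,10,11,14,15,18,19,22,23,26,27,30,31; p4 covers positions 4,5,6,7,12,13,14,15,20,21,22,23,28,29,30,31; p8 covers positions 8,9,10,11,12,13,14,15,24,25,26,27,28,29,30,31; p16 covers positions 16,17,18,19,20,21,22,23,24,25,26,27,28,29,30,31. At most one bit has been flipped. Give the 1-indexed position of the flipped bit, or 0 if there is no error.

s1: b1⊕b3⊕b5⊕b7⊕b9⊕b11⊕b13⊕b15⊕b17⊕b19⊕b21⊕b23⊕b25⊕b27⊕b29⊕b31 = 0⊕0⊕0⊕0⊕1⊕1⊕1⊕0⊕0⊕0⊕1⊕0⊕1⊕0⊕0⊕1 = 0
s2: b2⊕b3⊕b6⊕b7⊕b10⊕b11⊕b14⊕b15⊕b18⊕b19⊕b22⊕b23⊕b26⊕b27⊕b30⊕b31 = 0⊕0⊕0⊕0⊕0⊕1⊕0⊕0⊕1⊕0⊕0⊕0⊕1⊕0⊕1⊕1 = 1
s4: b4⊕b5⊕b6⊕b7⊕b12⊕b13⊕b14⊕b15⊕b20⊕b21⊕b22⊕b23⊕b28⊕b29⊕b30⊕b31 = 1⊕0⊕0⊕0⊕0⊕1⊕0⊕0⊕1⊕1⊕0⊕0⊕0⊕0⊕1⊕1 = 0
s8: b8⊕b9⊕b10⊕b11⊕b12⊕b13⊕b14⊕b15⊕b24⊕b25⊕b26⊕b27⊕b28⊕b29⊕b30⊕b31 = 1⊕1⊕0⊕1⊕0⊕1⊕0⊕0⊕0⊕1⊕1⊕0⊕0⊕0⊕1⊕1 = 0
s16: b16⊕b17⊕b18⊕b19⊕b20⊕b21⊕b22⊕b23⊕b24⊕b25⊕b26⊕b27⊕b28⊕b29⊕b30⊕b31 = 1⊕0⊕1⊕0⊕1⊕1⊕0⊕0⊕0⊕1⊕1⊕0⊕0⊕0⊕1⊕1 = 0
Syndrome (s16...s1) = 00010 → position 2.

2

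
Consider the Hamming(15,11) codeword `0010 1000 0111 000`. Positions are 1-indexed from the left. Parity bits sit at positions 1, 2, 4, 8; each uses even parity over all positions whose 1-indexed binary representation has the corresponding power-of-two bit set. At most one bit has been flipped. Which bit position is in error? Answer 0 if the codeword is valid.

11

s1: b1⊕b3⊕b5⊕b7⊕b9⊕b11⊕b13⊕b15 = 0⊕1⊕1⊕0⊕0⊕1⊕0⊕0 = 1
s2: b2⊕b3⊕b6⊕b7⊕b10⊕b11⊕b14⊕b15 = 0⊕1⊕0⊕0⊕1⊕1⊕0⊕0 = 1
s4: b4⊕b5⊕b6⊕b7⊕b12⊕b13⊕b14⊕b15 = 0⊕1⊕0⊕0⊕1⊕0⊕0⊕0 = 0
s8: b8⊕b9⊕b10⊕b11⊕b12⊕b13⊕b14⊕b15 = 0⊕0⊕1⊕1⊕1⊕0⊕0⊕0 = 1
Syndrome (s8...s1) = 1011 → position 11.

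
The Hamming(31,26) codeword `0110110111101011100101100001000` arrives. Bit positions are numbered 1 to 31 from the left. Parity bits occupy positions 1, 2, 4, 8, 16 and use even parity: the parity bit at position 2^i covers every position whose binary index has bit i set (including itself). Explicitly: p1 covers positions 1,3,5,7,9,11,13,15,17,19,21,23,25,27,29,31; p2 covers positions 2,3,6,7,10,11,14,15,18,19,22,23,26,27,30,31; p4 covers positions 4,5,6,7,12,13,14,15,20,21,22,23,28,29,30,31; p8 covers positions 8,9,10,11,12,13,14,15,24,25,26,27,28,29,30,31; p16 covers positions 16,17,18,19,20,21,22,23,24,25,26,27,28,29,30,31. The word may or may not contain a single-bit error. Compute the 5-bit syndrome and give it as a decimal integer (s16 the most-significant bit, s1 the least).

s1: b1⊕b3⊕b5⊕b7⊕b9⊕b11⊕b13⊕b15⊕b17⊕b19⊕b21⊕b23⊕b25⊕b27⊕b29⊕b31 = 0⊕1⊕1⊕0⊕1⊕1⊕1⊕1⊕1⊕0⊕0⊕1⊕0⊕0⊕0⊕0 = 0
s2: b2⊕b3⊕b6⊕b7⊕b10⊕b11⊕b14⊕b15⊕b18⊕b19⊕b22⊕b23⊕b26⊕b27⊕b30⊕b31 = 1⊕1⊕1⊕0⊕1⊕1⊕0⊕1⊕0⊕0⊕1⊕1⊕0⊕0⊕0⊕0 = 0
s4: b4⊕b5⊕b6⊕b7⊕b12⊕b13⊕b14⊕b15⊕b20⊕b21⊕b22⊕b23⊕b28⊕b29⊕b30⊕b31 = 0⊕1⊕1⊕0⊕0⊕1⊕0⊕1⊕1⊕0⊕1⊕1⊕1⊕0⊕0⊕0 = 0
s8: b8⊕b9⊕b10⊕b11⊕b12⊕b13⊕b14⊕b15⊕b24⊕b25⊕b26⊕b27⊕b28⊕b29⊕b30⊕b31 = 1⊕1⊕1⊕1⊕0⊕1⊕0⊕1⊕0⊕0⊕0⊕0⊕1⊕0⊕0⊕0 = 1
s16: b16⊕b17⊕b18⊕b19⊕b20⊕b21⊕b22⊕b23⊕b24⊕b25⊕b26⊕b27⊕b28⊕b29⊕b30⊕b31 = 1⊕1⊕0⊕0⊕1⊕0⊕1⊕1⊕0⊕0⊕0⊕0⊕1⊕0⊕0⊕0 = 0
Syndrome (s16...s1) = 01000 → position 8.

8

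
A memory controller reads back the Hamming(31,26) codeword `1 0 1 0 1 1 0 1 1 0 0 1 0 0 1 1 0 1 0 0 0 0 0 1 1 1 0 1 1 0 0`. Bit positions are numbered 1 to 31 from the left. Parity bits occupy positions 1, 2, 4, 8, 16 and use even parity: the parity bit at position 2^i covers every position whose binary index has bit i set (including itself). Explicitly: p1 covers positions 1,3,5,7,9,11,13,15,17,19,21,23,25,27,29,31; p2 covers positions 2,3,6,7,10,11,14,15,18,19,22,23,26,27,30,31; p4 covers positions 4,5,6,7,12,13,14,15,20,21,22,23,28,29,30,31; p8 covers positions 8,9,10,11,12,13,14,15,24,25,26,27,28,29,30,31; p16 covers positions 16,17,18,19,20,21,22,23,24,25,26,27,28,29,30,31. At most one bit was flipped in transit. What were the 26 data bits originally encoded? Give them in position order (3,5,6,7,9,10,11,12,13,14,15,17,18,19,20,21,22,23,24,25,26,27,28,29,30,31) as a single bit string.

s1: b1⊕b3⊕b5⊕b7⊕b9⊕b11⊕b13⊕b15⊕b17⊕b19⊕b21⊕b23⊕b25⊕b27⊕b29⊕b31 = 1⊕1⊕1⊕0⊕1⊕0⊕0⊕1⊕0⊕0⊕0⊕0⊕1⊕0⊕1⊕0 = 1
s2: b2⊕b3⊕b6⊕b7⊕b10⊕b11⊕b14⊕b15⊕b18⊕b19⊕b22⊕b23⊕b26⊕b27⊕b30⊕b31 = 0⊕1⊕1⊕0⊕0⊕0⊕0⊕1⊕1⊕0⊕0⊕0⊕1⊕0⊕0⊕0 = 1
s4: b4⊕b5⊕b6⊕b7⊕b12⊕b13⊕b14⊕b15⊕b20⊕b21⊕b22⊕b23⊕b28⊕b29⊕b30⊕b31 = 0⊕1⊕1⊕0⊕1⊕0⊕0⊕1⊕0⊕0⊕0⊕0⊕1⊕1⊕0⊕0 = 0
s8: b8⊕b9⊕b10⊕b11⊕b12⊕b13⊕b14⊕b15⊕b24⊕b25⊕b26⊕b27⊕b28⊕b29⊕b30⊕b31 = 1⊕1⊕0⊕0⊕1⊕0⊕0⊕1⊕1⊕1⊕1⊕0⊕1⊕1⊕0⊕0 = 1
s16: b16⊕b17⊕b18⊕b19⊕b20⊕b21⊕b22⊕b23⊕b24⊕b25⊕b26⊕b27⊕b28⊕b29⊕b30⊕b31 = 1⊕0⊕1⊕0⊕0⊕0⊕0⊕0⊕1⊕1⊕1⊕0⊕1⊕1⊕0⊕0 = 1
Syndrome (s16...s1) = 11011 → position 27.
Flip bit 27: corrected codeword = 1010110110010011010000011111100
Data bits at positions 3,5,6,7,9,10,11,12,13,14,15,17,18,19,20,21,22,23,24,25,26,27,28,29,30,31: 11101001001010000011111100

11101001001010000011111100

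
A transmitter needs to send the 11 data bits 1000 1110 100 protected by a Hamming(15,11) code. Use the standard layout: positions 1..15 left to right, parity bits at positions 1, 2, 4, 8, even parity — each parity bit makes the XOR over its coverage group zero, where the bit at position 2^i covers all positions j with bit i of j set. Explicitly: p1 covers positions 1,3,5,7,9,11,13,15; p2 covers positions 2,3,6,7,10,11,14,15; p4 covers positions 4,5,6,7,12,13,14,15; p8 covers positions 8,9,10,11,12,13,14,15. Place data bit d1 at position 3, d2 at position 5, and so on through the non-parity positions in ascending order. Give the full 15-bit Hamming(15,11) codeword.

011100001110100

Place data bits at non-power-of-two positions: b3=1, b5=0, b6=0, b7=0, b9=1, b10=1, b11=1, b12=0, b13=1, b14=0, b15=0.
p1 = XOR of data positions {3,5,7,9,11,13,15} = 1⊕0⊕0⊕1⊕1⊕1⊕0 = 0
p2 = XOR of data positions {3,6,7,10,11,14,15} = 1⊕0⊕0⊕1⊕1⊕0⊕0 = 1
p4 = XOR of data positions {5,6,7,12,13,14,15} = 0⊕0⊕0⊕0⊕1⊕0⊕0 = 1
p8 = XOR of data positions {9,10,11,12,13,14,15} = 1⊕1⊕1⊕0⊕1⊕0⊕0 = 0
Codeword b1..b15 = 011100001110100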